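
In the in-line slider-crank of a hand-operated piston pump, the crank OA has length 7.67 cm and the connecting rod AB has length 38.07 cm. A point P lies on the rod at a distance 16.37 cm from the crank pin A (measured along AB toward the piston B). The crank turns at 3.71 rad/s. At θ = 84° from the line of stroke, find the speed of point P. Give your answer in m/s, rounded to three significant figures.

ω = 3.71 rad/s.  Crank-pin speed |V_A| = rω = 0.28456 m/s, perpendicular to OA.
Rod angle: sinφ = −(r/L) sinθ ⇒ φ = -11.558°; ω_rod = −rω cosθ/√(L²−r²sin²θ) = -0.079748 rad/s.
V_P = V_A + ω_rod × AP, with AP = 0.1637 m along the rod.
Components: V_Px = −rω sinθ − a·ω_rod·sinφ = -0.28561 m/s;  V_Py = rω cosθ + a·ω_rod·cosφ = +0.016954 m/s.
|V_P| = √(V_Px² + V_Py²) = 0.28612 m/s.

0.286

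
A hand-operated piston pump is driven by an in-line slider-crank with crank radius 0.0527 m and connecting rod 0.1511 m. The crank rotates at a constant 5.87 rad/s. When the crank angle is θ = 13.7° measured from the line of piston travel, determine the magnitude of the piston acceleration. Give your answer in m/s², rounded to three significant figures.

2.33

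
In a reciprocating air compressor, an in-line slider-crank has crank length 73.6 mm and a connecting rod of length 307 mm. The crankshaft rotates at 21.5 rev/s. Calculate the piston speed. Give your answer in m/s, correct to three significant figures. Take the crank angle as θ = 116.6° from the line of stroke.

ω = 2π·21.5 = 135.1 rad/s
For an in-line slider-crank, x = r cosθ + √(L² − r² sin²θ), so v = −rω sinθ·[1 + r cosθ/√(L² − r² sin²θ)].
With r = 0.0736 m, L = 0.307 m, θ = 116.6°: √(L² − r² sin²θ) = 0.29986 m.
v = −0.0736·135.1·0.89415·[1 + 0.0736·-0.44776/0.29986] = -7.9131 m/s.
|v| = 7.9131 m/s.

7.91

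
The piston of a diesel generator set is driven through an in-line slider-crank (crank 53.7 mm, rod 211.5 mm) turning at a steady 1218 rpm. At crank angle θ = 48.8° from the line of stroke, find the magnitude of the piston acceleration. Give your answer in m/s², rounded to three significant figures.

549

ω = 2π·1218/60 = 127.5 rad/s
x(θ) = r cosθ + √(L² − r² sin²θ); with ω constant, a = ω²·d²x/dθ².
d²x/dθ² = −r cosθ − r²(cos2θ)/√u − r⁴ sin²2θ/(4u^{3/2}),  u = L² − r² sin²θ = 0.0430997 m².
Substituting r = 0.0537 m, L = 0.2115 m, θ = 48.8°: d²x/dθ² = -0.033763 m.
a = ω²·d²x/dθ² = (127.5)²·(-0.033763) = -549.28 m/s²;  |a| = 549.28 m/s².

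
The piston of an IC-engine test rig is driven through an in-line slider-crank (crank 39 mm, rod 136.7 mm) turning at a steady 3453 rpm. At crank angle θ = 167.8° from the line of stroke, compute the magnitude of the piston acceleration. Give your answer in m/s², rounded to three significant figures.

3650

ω = 2π·3453/60 = 361.6 rad/s
x(θ) = r cosθ + √(L² − r² sin²θ); with ω constant, a = ω²·d²x/dθ².
d²x/dθ² = −r cosθ − r²(cos2θ)/√u − r⁴ sin²2θ/(4u^{3/2}),  u = L² − r² sin²θ = 0.018619 m².
Substituting r = 0.039 m, L = 0.1367 m, θ = 167.8°: d²x/dθ² = +0.027929 m.
a = ω²·d²x/dθ² = (361.6)²·(+0.027929) = +3651.8 m/s²;  |a| = 3651.8 m/s².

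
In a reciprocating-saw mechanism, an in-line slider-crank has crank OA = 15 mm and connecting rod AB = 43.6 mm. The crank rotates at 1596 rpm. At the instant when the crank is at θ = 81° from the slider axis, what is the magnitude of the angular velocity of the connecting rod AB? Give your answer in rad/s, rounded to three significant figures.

ω = 167.1 rad/s (converted from 1596 rpm).
The rod makes angle φ with the slider axis where L sinφ = r sinθ; differentiating, L cosφ·φ̇ = r ω cosθ.
L cosφ = √(L² − r² sin²θ) = 0.041006 m.
|ω_rod| = r ω |cosθ| / √(L² − r² sin²θ) = 0.015·167.1·0.15643/0.041006 = 9.564 rad/s.

9.56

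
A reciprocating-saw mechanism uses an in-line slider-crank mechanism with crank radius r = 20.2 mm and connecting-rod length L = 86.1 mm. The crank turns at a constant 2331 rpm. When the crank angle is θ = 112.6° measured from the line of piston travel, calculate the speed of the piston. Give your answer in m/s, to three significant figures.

ω = 2π·2331/60 = 244.1 rad/s
For an in-line slider-crank, x = r cosθ + √(L² − r² sin²θ), so v = −rω sinθ·[1 + r cosθ/√(L² − r² sin²θ)].
With r = 0.0202 m, L = 0.0861 m, θ = 112.6°: √(L² − r² sin²θ) = 0.084056 m.
v = −0.0202·244.1·0.92321·[1 + 0.0202·-0.38430/0.084056] = -4.1318 m/s.
|v| = 4.1318 m/s.

4.13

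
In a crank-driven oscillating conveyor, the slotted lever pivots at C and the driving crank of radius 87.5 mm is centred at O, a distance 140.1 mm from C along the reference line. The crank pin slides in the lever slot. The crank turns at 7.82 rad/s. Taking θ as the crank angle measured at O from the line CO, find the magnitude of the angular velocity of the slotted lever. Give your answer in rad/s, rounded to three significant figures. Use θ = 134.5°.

ω = 7.82 rad/s
Crank pin A relative to C: A = (d + r cosθ, r sinθ); lever angle φ = atan2(r sinθ, d + r cosθ).
Differentiating tanφ: φ̇ = rω(d cosθ + r)/(d² + r² + 2dr cosθ).
d² + r² + 2dr cosθ = |CA|² = 0.0100997 m²;  d cosθ + r = -0.010697 m.
|ω_lever| = |0.0875·7.82·-0.010697| / 0.0100997 = 0.72474 rad/s.

0.725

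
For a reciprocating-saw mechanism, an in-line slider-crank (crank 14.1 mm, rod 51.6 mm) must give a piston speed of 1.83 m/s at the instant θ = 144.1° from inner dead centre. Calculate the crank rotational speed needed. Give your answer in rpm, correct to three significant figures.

2720

For an in-line slider-crank, |v_piston| = rω|sinθ|·[1 + r cosθ/√(L² − r² sin²θ)].
With r = 0.0141 m, L = 0.0516 m, θ = 144.1°: the bracketed kinematic factor |dx/dθ| = 0.0064138 m.
ω = v/|dx/dθ| = 1.83/0.0064138 = 285.32 rad/s.
N = 60ω/(2π) = 2724.6 rpm.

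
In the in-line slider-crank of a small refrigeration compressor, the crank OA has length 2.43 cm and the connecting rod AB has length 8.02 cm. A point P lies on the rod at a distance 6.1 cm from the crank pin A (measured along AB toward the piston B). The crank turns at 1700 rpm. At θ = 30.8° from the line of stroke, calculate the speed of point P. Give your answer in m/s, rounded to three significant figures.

2.80

ω = 178 rad/s.  Crank-pin speed |V_A| = rω = 4.326 m/s, perpendicular to OA.
Rod angle: sinφ = −(r/L) sinθ ⇒ φ = -8.925°; ω_rod = −rω cosθ/√(L²−r²sin²θ) = -46.9 rad/s.
V_P = V_A + ω_rod × AP, with AP = 0.061 m along the rod.
Components: V_Px = −rω sinθ − a·ω_rod·sinφ = -2.6589 m/s;  V_Py = rω cosθ + a·ω_rod·cosφ = +0.88958 m/s.
|V_P| = √(V_Px² + V_Py²) = 2.8038 m/s.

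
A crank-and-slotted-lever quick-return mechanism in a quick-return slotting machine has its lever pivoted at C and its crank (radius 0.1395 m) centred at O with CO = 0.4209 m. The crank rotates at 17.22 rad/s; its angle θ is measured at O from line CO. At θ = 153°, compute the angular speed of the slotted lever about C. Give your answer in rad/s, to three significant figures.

6.15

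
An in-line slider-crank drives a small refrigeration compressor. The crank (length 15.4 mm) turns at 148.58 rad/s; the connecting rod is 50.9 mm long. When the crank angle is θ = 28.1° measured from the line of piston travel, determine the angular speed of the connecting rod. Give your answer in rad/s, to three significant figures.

40.1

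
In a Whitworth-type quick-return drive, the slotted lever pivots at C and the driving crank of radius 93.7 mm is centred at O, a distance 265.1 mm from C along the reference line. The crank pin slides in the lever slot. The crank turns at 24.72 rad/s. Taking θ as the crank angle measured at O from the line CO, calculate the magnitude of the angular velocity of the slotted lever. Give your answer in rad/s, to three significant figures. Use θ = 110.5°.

0.0323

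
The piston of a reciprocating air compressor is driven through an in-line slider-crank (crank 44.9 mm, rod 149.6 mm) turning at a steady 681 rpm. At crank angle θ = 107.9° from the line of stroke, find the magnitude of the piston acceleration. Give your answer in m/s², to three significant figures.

128

ω = 2π·681/60 = 71.31 rad/s
x(θ) = r cosθ + √(L² − r² sin²θ); with ω constant, a = ω²·d²x/dθ².
d²x/dθ² = −r cosθ − r²(cos2θ)/√u − r⁴ sin²2θ/(4u^{3/2}),  u = L² − r² sin²θ = 0.0205546 m².
Substituting r = 0.0449 m, L = 0.1496 m, θ = 107.9°: d²x/dθ² = +0.025087 m.
a = ω²·d²x/dθ² = (71.31)²·(+0.025087) = +127.59 m/s²;  |a| = 127.59 m/s².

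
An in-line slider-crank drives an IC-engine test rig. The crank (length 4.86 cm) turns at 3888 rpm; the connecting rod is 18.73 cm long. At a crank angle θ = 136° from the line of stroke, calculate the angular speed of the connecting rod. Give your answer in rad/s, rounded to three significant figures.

77.3

ω = 407.2 rad/s (converted from 3888 rpm).
The rod makes angle φ with the slider axis where L sinφ = r sinθ; differentiating, L cosφ·φ̇ = r ω cosθ.
L cosφ = √(L² − r² sin²θ) = 0.18423 m.
|ω_rod| = r ω |cosθ| / √(L² − r² sin²θ) = 0.0486·407.2·0.71934/0.18423 = 77.261 rad/s.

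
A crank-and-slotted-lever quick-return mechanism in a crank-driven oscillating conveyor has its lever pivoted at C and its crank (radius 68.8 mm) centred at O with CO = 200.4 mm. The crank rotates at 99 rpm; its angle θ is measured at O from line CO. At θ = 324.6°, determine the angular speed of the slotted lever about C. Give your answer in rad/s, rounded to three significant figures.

2.46

ω = 10.37 rad/s (from 99 rpm).
Crank pin A relative to C: A = (d + r cosθ, r sinθ); lever angle φ = atan2(r sinθ, d + r cosθ).
Differentiating tanφ: φ̇ = rω(d cosθ + r)/(d² + r² + 2dr cosθ).
d² + r² + 2dr cosθ = |CA|² = 0.0673708 m²;  d cosθ + r = +0.23215 m.
|ω_lever| = |0.0688·10.37·+0.23215| / 0.0673708 = 2.4578 rad/s.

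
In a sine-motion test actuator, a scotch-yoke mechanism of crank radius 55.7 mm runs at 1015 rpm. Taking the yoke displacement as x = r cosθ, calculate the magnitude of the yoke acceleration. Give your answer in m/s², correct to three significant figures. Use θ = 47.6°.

424

ω = 106.3 rad/s (from 1015 rpm).
x = r cosθ ⇒ ẍ = −rω² cosθ (ω constant).
|a| = rω²|cosθ| = 0.0557·(106.3)²·|cos 47.6°| = 424.33 m/s².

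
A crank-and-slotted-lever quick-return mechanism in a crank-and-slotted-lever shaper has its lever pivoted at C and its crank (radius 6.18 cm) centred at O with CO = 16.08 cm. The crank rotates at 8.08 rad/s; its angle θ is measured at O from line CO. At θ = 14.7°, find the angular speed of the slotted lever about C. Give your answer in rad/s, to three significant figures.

2.22

ω = 8.08 rad/s
Crank pin A relative to C: A = (d + r cosθ, r sinθ); lever angle φ = atan2(r sinθ, d + r cosθ).
Differentiating tanφ: φ̇ = rω(d cosθ + r)/(d² + r² + 2dr cosθ).
d² + r² + 2dr cosθ = |CA|² = 0.0489002 m²;  d cosθ + r = +0.21734 m.
|ω_lever| = |0.0618·8.08·+0.21734| / 0.0489002 = 2.2193 rad/s.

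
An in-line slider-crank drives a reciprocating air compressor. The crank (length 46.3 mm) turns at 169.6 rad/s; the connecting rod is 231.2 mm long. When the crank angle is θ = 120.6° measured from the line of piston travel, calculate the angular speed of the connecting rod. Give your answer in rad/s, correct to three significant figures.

17.6

ω = 169.6 rad/s
The rod makes angle φ with the slider axis where L sinφ = r sinθ; differentiating, L cosφ·φ̇ = r ω cosθ.
L cosφ = √(L² − r² sin²θ) = 0.22774 m.
|ω_rod| = r ω |cosθ| / √(L² − r² sin²θ) = 0.0463·169.6·0.50904/0.22774 = 17.552 rad/s.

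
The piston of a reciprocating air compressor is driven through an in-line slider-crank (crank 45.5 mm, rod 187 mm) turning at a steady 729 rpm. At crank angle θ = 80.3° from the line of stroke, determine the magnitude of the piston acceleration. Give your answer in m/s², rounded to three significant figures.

ω = 2π·729/60 = 76.34 rad/s
x(θ) = r cosθ + √(L² − r² sin²θ); with ω constant, a = ω²·d²x/dθ².
d²x/dθ² = −r cosθ − r²(cos2θ)/√u − r⁴ sin²2θ/(4u^{3/2}),  u = L² − r² sin²θ = 0.0329575 m².
Substituting r = 0.0455 m, L = 0.187 m, θ = 80.3°: d²x/dθ² = +0.0030702 m.
a = ω²·d²x/dθ² = (76.34)²·(+0.0030702) = +17.893 m/s²;  |a| = 17.893 m/s².

17.9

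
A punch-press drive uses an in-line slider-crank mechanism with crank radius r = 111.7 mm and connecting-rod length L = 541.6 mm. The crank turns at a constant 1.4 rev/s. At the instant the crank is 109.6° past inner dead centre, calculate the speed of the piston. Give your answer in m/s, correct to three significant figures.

0.860

ω = 2π·1.4 = 8.796 rad/s
For an in-line slider-crank, x = r cosθ + √(L² − r² sin²θ), so v = −rω sinθ·[1 + r cosθ/√(L² − r² sin²θ)].
With r = 0.1117 m, L = 0.5416 m, θ = 109.6°: √(L² − r² sin²θ) = 0.53128 m.
v = −0.1117·8.796·0.94206·[1 + 0.1117·-0.33545/0.53128] = -0.86035 m/s.
|v| = 0.86035 m/s.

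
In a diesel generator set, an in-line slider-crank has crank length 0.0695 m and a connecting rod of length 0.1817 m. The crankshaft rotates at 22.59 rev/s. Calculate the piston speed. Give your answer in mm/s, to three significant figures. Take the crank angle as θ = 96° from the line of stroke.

9390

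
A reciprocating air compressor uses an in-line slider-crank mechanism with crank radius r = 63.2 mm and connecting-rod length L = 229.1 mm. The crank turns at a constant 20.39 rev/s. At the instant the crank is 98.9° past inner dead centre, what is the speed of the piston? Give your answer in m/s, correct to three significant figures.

7.64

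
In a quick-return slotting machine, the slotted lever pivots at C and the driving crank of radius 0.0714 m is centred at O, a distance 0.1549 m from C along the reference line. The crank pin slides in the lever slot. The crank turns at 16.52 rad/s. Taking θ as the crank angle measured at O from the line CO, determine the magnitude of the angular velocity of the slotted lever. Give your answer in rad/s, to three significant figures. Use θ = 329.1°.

ω = 16.52 rad/s
Crank pin A relative to C: A = (d + r cosθ, r sinθ); lever angle φ = atan2(r sinθ, d + r cosθ).
Differentiating tanφ: φ̇ = rω(d cosθ + r)/(d² + r² + 2dr cosθ).
d² + r² + 2dr cosθ = |CA|² = 0.0480721 m²;  d cosθ + r = +0.20431 m.
|ω_lever| = |0.0714·16.52·+0.20431| / 0.0480721 = 5.0132 rad/s.

5.01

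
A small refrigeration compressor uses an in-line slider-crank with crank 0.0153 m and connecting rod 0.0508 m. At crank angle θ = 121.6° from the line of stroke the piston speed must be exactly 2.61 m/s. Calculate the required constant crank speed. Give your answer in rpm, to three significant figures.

For an in-line slider-crank, |v_piston| = rω|sinθ|·[1 + r cosθ/√(L² − r² sin²θ)].
With r = 0.0153 m, L = 0.0508 m, θ = 121.6°: the bracketed kinematic factor |dx/dθ| = 0.010904 m.
ω = v/|dx/dθ| = 2.61/0.010904 = 239.37 rad/s.
N = 60ω/(2π) = 2285.8 rpm.

2290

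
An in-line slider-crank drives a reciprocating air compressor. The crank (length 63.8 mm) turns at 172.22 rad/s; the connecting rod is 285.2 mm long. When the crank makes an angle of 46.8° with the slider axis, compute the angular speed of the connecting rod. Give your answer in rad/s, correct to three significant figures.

ω = 172.2 rad/s
The rod makes angle φ with the slider axis where L sinφ = r sinθ; differentiating, L cosφ·φ̇ = r ω cosθ.
L cosφ = √(L² − r² sin²θ) = 0.28138 m.
|ω_rod| = r ω |cosθ| / √(L² − r² sin²θ) = 0.0638·172.2·0.68455/0.28138 = 26.731 rad/s.

26.7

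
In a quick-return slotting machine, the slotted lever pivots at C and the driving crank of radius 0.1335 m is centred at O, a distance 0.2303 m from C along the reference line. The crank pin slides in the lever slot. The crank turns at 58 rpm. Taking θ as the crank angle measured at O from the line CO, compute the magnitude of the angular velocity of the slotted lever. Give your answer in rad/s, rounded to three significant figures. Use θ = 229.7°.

ω = 6.074 rad/s (from 58 rpm).
Crank pin A relative to C: A = (d + r cosθ, r sinθ); lever angle φ = atan2(r sinθ, d + r cosθ).
Differentiating tanφ: φ̇ = rω(d cosθ + r)/(d² + r² + 2dr cosθ).
d² + r² + 2dr cosθ = |CA|² = 0.0310892 m²;  d cosθ + r = -0.015456 m.
|ω_lever| = |0.1335·6.074·-0.015456| / 0.0310892 = 0.4031 rad/s.

0.403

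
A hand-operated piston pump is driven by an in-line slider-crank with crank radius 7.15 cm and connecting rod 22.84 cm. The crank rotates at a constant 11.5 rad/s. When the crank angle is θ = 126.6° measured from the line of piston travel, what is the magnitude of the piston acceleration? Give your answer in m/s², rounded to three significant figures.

ω = 11.5 rad/s
x(θ) = r cosθ + √(L² − r² sin²θ); with ω constant, a = ω²·d²x/dθ².
d²x/dθ² = −r cosθ − r²(cos2θ)/√u − r⁴ sin²2θ/(4u^{3/2}),  u = L² − r² sin²θ = 0.0488716 m².
Substituting r = 0.0715 m, L = 0.2284 m, θ = 126.6°: d²x/dθ² = +0.04876 m.
a = ω²·d²x/dθ² = (11.5)²·(+0.04876) = +6.4485 m/s²;  |a| = 6.4485 m/s².

6.45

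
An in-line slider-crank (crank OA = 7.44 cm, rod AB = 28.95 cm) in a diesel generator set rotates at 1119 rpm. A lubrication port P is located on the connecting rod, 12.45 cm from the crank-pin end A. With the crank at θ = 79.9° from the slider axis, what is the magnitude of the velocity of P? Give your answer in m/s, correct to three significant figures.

8.80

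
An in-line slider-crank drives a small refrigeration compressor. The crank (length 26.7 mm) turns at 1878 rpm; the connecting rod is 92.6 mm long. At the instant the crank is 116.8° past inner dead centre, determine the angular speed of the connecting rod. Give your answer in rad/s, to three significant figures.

26.5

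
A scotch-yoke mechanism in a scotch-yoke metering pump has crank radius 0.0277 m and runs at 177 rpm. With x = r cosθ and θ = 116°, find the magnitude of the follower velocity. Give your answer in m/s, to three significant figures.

0.461

ω = 18.54 rad/s (from 177 rpm).
x = r cosθ ⇒ ẋ = −rω sinθ.
|v| = rω|sinθ| = 0.0277·18.54·|sin 116°| = 0.46147 m/s.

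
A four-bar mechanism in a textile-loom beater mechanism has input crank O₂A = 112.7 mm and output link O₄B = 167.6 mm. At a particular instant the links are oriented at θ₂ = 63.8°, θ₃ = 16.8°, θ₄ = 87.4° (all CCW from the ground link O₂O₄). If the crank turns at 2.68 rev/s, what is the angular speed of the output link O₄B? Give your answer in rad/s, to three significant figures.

8.78

ω₂ = 16.84 rad/s (from 2.68 rev/s).
Differentiating the loop-closure r₂e^{iθ₂}+r₃e^{iθ₃}=r₁+r₄e^{iθ₄} gives r₂ω₂e^{iθ₂}+r₃ω₃e^{iθ₃}=r₄ω₄e^{iθ₄}.
Eliminating the other unknown: ω₄ = r₂ω₂ sin(θ₂−θ₃) / [r₄ sin(θ₄−θ₃)].
Numerator sine = +0.73135; denominator sine = +0.94322.
Result = 0.1127·16.84·(+0.73135) / (0.1676·(+0.94322)) = +8.7797 rad/s; magnitude 8.7797 rad/s.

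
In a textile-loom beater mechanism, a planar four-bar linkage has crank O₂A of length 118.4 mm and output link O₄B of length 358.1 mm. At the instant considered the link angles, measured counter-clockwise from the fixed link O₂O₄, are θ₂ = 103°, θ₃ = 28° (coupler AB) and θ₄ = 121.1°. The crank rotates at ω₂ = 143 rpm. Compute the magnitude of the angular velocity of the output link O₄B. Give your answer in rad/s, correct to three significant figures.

4.79

ω₂ = 14.97 rad/s (from 143 rpm).
Differentiating the loop-closure r₂e^{iθ₂}+r₃e^{iθ₃}=r₁+r₄e^{iθ₄} gives r₂ω₂e^{iθ₂}+r₃ω₃e^{iθ₃}=r₄ω₄e^{iθ₄}.
Eliminating the other unknown: ω₄ = r₂ω₂ sin(θ₂−θ₃) / [r₄ sin(θ₄−θ₃)].
Numerator sine = +0.96593; denominator sine = +0.99854.
Result = 0.1184·14.97·(+0.96593) / (0.3581·(+0.99854)) = +4.7895 rad/s; magnitude 4.7895 rad/s.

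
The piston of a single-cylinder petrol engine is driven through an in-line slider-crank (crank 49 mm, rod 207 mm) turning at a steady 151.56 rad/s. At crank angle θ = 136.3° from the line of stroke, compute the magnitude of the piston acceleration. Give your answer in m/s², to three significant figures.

798

ω = 151.6 rad/s
x(θ) = r cosθ + √(L² − r² sin²θ); with ω constant, a = ω²·d²x/dθ².
d²x/dθ² = −r cosθ − r²(cos2θ)/√u − r⁴ sin²2θ/(4u^{3/2}),  u = L² − r² sin²θ = 0.041703 m².
Substituting r = 0.049 m, L = 0.207 m, θ = 136.3°: d²x/dθ² = +0.034723 m.
a = ω²·d²x/dθ² = (151.6)²·(+0.034723) = +797.61 m/s²;  |a| = 797.61 m/s².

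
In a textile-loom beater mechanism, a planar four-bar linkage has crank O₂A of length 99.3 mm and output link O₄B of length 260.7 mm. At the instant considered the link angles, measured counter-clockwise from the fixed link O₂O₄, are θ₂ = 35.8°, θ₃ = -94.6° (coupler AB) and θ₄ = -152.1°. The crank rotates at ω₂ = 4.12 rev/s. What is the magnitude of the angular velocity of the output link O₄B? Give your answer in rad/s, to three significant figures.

ω₂ = 25.89 rad/s (from 4.12 rev/s).
Differentiating the loop-closure r₂e^{iθ₂}+r₃e^{iθ₃}=r₁+r₄e^{iθ₄} gives r₂ω₂e^{iθ₂}+r₃ω₃e^{iθ₃}=r₄ω₄e^{iθ₄}.
Eliminating the other unknown: ω₄ = r₂ω₂ sin(θ₂−θ₃) / [r₄ sin(θ₄−θ₃)].
Numerator sine = +0.76154; denominator sine = -0.84339.
Result = 0.0993·25.89·(+0.76154) / (0.2607·(-0.84339)) = -8.9032 rad/s; magnitude 8.9032 rad/s.

8.90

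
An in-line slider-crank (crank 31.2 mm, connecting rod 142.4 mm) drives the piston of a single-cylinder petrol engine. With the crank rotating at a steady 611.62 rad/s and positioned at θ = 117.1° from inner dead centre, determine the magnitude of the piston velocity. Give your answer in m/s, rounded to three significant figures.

15.3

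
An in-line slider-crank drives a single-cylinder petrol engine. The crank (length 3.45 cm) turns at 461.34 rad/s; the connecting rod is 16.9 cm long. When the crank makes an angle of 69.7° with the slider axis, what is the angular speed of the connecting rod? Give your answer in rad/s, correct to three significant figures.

ω = 461.3 rad/s
The rod makes angle φ with the slider axis where L sinφ = r sinθ; differentiating, L cosφ·φ̇ = r ω cosθ.
L cosφ = √(L² − r² sin²θ) = 0.16587 m.
|ω_rod| = r ω |cosθ| / √(L² − r² sin²θ) = 0.0345·461.3·0.34694/0.16587 = 33.29 rad/s.

33.3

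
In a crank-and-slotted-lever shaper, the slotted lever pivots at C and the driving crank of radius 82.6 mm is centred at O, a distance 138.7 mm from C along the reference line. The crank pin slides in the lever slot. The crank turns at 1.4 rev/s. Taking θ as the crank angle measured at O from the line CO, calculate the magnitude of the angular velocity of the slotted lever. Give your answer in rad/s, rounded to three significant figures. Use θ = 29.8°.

3.21

ω = 8.796 rad/s (from 1.4 rev/s).
Crank pin A relative to C: A = (d + r cosθ, r sinθ); lever angle φ = atan2(r sinθ, d + r cosθ).
Differentiating tanφ: φ̇ = rω(d cosθ + r)/(d² + r² + 2dr cosθ).
d² + r² + 2dr cosθ = |CA|² = 0.0459438 m²;  d cosθ + r = +0.20296 m.
|ω_lever| = |0.0826·8.796·+0.20296| / 0.0459438 = 3.2097 rad/s.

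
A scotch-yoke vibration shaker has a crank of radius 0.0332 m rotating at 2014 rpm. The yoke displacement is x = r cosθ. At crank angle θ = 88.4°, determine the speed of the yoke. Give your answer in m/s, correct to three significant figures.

ω = 210.9 rad/s (from 2014 rpm).
x = r cosθ ⇒ ẋ = −rω sinθ.
|v| = rω|sinθ| = 0.0332·210.9·|sin 88.4°| = 6.9993 m/s.

7.00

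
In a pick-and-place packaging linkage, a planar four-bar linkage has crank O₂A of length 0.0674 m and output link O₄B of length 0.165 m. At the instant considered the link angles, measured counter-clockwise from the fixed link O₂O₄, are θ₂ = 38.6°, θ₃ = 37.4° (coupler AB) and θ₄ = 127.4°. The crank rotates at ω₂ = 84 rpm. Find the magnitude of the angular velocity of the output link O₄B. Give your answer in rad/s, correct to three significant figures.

0.0753

ω₂ = 8.796 rad/s (from 84 rpm).
Differentiating the loop-closure r₂e^{iθ₂}+r₃e^{iθ₃}=r₁+r₄e^{iθ₄} gives r₂ω₂e^{iθ₂}+r₃ω₃e^{iθ₃}=r₄ω₄e^{iθ₄}.
Eliminating the other unknown: ω₄ = r₂ω₂ sin(θ₂−θ₃) / [r₄ sin(θ₄−θ₃)].
Numerator sine = +0.02094; denominator sine = +1.00000.
Result = 0.0674·8.796·(+0.02094) / (0.165·(+1.00000)) = +0.075251 rad/s; magnitude 0.075251 rad/s.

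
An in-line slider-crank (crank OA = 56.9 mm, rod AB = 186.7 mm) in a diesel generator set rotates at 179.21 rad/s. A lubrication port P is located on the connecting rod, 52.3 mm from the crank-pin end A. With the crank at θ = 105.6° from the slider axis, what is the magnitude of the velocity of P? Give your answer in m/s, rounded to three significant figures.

9.79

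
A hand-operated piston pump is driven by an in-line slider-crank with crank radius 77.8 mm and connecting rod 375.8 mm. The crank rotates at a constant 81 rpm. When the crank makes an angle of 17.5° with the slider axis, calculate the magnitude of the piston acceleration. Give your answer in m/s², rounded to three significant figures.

6.29

ω = 2π·81/60 = 8.482 rad/s
x(θ) = r cosθ + √(L² − r² sin²θ); with ω constant, a = ω²·d²x/dθ².
d²x/dθ² = −r cosθ − r²(cos2θ)/√u − r⁴ sin²2θ/(4u^{3/2}),  u = L² − r² sin²θ = 0.140678 m².
Substituting r = 0.0778 m, L = 0.3758 m, θ = 17.5°: d²x/dθ² = -0.087476 m.
a = ω²·d²x/dθ² = (8.482)²·(-0.087476) = -6.2938 m/s²;  |a| = 6.2938 m/s².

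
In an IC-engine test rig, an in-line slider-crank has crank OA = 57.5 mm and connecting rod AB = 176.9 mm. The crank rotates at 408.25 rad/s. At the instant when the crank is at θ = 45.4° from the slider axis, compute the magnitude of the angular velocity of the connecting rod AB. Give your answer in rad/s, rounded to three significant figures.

95.8

ω = 408.2 rad/s
The rod makes angle φ with the slider axis where L sinφ = r sinθ; differentiating, L cosφ·φ̇ = r ω cosθ.
L cosφ = √(L² − r² sin²θ) = 0.1721 m.
|ω_rod| = r ω |cosθ| / √(L² − r² sin²θ) = 0.0575·408.2·0.70215/0.1721 = 95.775 rad/s.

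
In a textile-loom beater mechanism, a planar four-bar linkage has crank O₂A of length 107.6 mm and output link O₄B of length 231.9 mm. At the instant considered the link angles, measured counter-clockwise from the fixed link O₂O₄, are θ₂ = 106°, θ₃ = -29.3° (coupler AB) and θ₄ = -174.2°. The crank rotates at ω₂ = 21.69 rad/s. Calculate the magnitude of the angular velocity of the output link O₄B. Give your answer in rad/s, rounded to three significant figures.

12.3

ω₂ = 21.69 rad/s
Differentiating the loop-closure r₂e^{iθ₂}+r₃e^{iθ₃}=r₁+r₄e^{iθ₄} gives r₂ω₂e^{iθ₂}+r₃ω₃e^{iθ₃}=r₄ω₄e^{iθ₄}.
Eliminating the other unknown: ω₄ = r₂ω₂ sin(θ₂−θ₃) / [r₄ sin(θ₄−θ₃)].
Numerator sine = +0.70339; denominator sine = -0.57501.
Result = 0.1076·21.69·(+0.70339) / (0.2319·(-0.57501)) = -12.311 rad/s; magnitude 12.311 rad/s.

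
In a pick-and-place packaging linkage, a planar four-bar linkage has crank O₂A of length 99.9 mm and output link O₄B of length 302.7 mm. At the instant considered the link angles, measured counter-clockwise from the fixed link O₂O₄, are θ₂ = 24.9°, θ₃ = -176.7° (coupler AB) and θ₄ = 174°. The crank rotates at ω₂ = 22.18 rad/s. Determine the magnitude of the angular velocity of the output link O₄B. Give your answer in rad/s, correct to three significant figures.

16.7

ω₂ = 22.18 rad/s
Differentiating the loop-closure r₂e^{iθ₂}+r₃e^{iθ₃}=r₁+r₄e^{iθ₄} gives r₂ω₂e^{iθ₂}+r₃ω₃e^{iθ₃}=r₄ω₄e^{iθ₄}.
Eliminating the other unknown: ω₄ = r₂ω₂ sin(θ₂−θ₃) / [r₄ sin(θ₄−θ₃)].
Numerator sine = -0.36812; denominator sine = -0.16160.
Result = 0.0999·22.18·(-0.36812) / (0.3027·(-0.16160)) = +16.675 rad/s; magnitude 16.675 rad/s.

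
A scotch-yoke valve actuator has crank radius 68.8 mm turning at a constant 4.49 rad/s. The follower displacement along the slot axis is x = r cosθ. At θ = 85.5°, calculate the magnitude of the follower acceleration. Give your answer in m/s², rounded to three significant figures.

ω = 4.49 rad/s
x = r cosθ ⇒ ẍ = −rω² cosθ (ω constant).
|a| = rω²|cosθ| = 0.0688·(4.49)²·|cos 85.5°| = 0.10882 m/s².

0.109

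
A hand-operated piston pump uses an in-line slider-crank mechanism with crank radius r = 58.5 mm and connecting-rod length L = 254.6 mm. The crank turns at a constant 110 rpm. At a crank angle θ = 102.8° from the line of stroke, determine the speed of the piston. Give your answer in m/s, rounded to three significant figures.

ω = 2π·110/60 = 11.52 rad/s
For an in-line slider-crank, x = r cosθ + √(L² − r² sin²θ), so v = −rω sinθ·[1 + r cosθ/√(L² − r² sin²θ)].
With r = 0.0585 m, L = 0.2546 m, θ = 102.8°: √(L² − r² sin²θ) = 0.24813 m.
v = −0.0585·11.52·0.97515·[1 + 0.0585·-0.22155/0.24813] = -0.6228 m/s.
|v| = 0.6228 m/s.

0.623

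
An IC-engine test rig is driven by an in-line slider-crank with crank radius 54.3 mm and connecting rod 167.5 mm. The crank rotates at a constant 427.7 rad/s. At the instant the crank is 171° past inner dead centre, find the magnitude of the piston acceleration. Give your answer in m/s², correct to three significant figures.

6740

ω = 427.7 rad/s
x(θ) = r cosθ + √(L² − r² sin²θ); with ω constant, a = ω²·d²x/dθ².
d²x/dθ² = −r cosθ − r²(cos2θ)/√u − r⁴ sin²2θ/(4u^{3/2}),  u = L² − r² sin²θ = 0.0279841 m².
Substituting r = 0.0543 m, L = 0.1675 m, θ = 171°: d²x/dθ² = +0.036824 m.
a = ω²·d²x/dθ² = (427.7)²·(+0.036824) = +6736.2 m/s²;  |a| = 6736.2 m/s².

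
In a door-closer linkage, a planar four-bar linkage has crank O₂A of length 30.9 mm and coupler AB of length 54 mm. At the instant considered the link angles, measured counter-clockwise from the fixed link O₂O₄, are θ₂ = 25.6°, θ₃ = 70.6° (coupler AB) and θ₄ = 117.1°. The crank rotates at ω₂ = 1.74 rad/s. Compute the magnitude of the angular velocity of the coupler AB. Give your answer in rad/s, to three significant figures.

ω₂ = 1.74 rad/s
Differentiating the loop-closure r₂e^{iθ₂}+r₃e^{iθ₃}=r₁+r₄e^{iθ₄} gives r₂ω₂e^{iθ₂}+r₃ω₃e^{iθ₃}=r₄ω₄e^{iθ₄}.
Eliminating the other unknown: ω₃ = r₂ω₂ sin(θ₄−θ₂) / [r₃ sin(θ₃−θ₄)].
Numerator sine = +0.99966; denominator sine = -0.72537.
Result = 0.0309·1.74·(+0.99966) / (0.054·(-0.72537)) = -1.3722 rad/s; magnitude 1.3722 rad/s.

1.37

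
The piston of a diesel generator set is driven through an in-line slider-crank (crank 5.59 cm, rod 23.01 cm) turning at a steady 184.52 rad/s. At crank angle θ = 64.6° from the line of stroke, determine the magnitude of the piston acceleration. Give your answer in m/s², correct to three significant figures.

ω = 184.5 rad/s
x(θ) = r cosθ + √(L² − r² sin²θ); with ω constant, a = ω²·d²x/dθ².
d²x/dθ² = −r cosθ − r²(cos2θ)/√u − r⁴ sin²2θ/(4u^{3/2}),  u = L² − r² sin²θ = 0.0503961 m².
Substituting r = 0.0559 m, L = 0.2301 m, θ = 64.6°: d²x/dθ² = -0.015309 m.
a = ω²·d²x/dθ² = (184.5)²·(-0.015309) = -521.25 m/s²;  |a| = 521.25 m/s².

521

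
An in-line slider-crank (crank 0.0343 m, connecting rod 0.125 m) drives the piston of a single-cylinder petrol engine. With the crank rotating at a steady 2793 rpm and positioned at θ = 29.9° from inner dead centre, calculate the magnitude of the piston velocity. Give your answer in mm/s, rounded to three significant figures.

ω = 2π·2793/60 = 292.5 rad/s
For an in-line slider-crank, x = r cosθ + √(L² − r² sin²θ), so v = −rω sinθ·[1 + r cosθ/√(L² − r² sin²θ)].
With r = 0.0343 m, L = 0.125 m, θ = 29.9°: √(L² − r² sin²θ) = 0.12383 m.
v = −0.0343·292.5·0.49849·[1 + 0.0343·0.86690/0.12383] = -6.2018 m/s.
|v| = 6.2018 m/s = 6201.8 mm/s.

6200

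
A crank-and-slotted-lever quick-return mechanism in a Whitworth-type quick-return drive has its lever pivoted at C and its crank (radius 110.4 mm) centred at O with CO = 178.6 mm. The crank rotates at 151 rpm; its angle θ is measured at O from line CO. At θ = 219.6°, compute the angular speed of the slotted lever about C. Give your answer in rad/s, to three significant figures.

3.47

ω = 15.81 rad/s (from 151 rpm).
Crank pin A relative to C: A = (d + r cosθ, r sinθ); lever angle φ = atan2(r sinθ, d + r cosθ).
Differentiating tanφ: φ̇ = rω(d cosθ + r)/(d² + r² + 2dr cosθ).
d² + r² + 2dr cosθ = |CA|² = 0.013701 m²;  d cosθ + r = -0.027214 m.
|ω_lever| = |0.1104·15.81·-0.027214| / 0.013701 = 3.4674 rad/s.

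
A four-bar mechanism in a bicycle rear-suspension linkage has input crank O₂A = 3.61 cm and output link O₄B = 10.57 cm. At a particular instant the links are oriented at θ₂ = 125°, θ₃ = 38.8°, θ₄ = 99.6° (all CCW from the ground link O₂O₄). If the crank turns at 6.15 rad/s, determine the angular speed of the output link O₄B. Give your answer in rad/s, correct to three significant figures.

2.40

ω₂ = 6.15 rad/s
Differentiating the loop-closure r₂e^{iθ₂}+r₃e^{iθ₃}=r₁+r₄e^{iθ₄} gives r₂ω₂e^{iθ₂}+r₃ω₃e^{iθ₃}=r₄ω₄e^{iθ₄}.
Eliminating the other unknown: ω₄ = r₂ω₂ sin(θ₂−θ₃) / [r₄ sin(θ₄−θ₃)].
Numerator sine = +0.99780; denominator sine = +0.87292.
Result = 0.0361·6.15·(+0.99780) / (0.1057·(+0.87292)) = +2.4009 rad/s; magnitude 2.4009 rad/s.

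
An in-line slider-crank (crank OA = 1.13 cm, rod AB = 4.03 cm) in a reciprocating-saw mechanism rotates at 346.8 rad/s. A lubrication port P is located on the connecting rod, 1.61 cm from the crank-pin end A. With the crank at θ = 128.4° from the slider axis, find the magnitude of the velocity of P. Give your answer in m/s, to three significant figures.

ω = 346.8 rad/s.  Crank-pin speed |V_A| = rω = 3.9188 m/s, perpendicular to OA.
Rod angle: sinφ = −(r/L) sinθ ⇒ φ = -12.694°; ω_rod = −rω cosθ/√(L²−r²sin²θ) = +61.915 rad/s.
V_P = V_A + ω_rod × AP, with AP = 0.0161 m along the rod.
Components: V_Px = −rω sinθ − a·ω_rod·sinφ = -2.8521 m/s;  V_Py = rω cosθ + a·ω_rod·cosφ = -1.4617 m/s.
|V_P| = √(V_Px² + V_Py²) = 3.2049 m/s.

3.20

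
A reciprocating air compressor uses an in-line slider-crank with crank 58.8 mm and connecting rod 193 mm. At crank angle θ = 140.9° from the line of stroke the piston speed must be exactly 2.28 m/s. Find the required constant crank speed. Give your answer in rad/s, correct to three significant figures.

81.0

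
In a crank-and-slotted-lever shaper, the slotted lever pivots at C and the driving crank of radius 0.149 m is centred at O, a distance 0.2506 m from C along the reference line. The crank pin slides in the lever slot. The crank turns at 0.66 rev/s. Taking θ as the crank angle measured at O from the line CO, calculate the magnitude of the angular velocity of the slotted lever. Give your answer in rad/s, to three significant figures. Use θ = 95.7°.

0.988

ω = 4.147 rad/s (from 0.66 rev/s).
Crank pin A relative to C: A = (d + r cosθ, r sinθ); lever angle φ = atan2(r sinθ, d + r cosθ).
Differentiating tanφ: φ̇ = rω(d cosθ + r)/(d² + r² + 2dr cosθ).
d² + r² + 2dr cosθ = |CA|² = 0.0775843 m²;  d cosθ + r = +0.12411 m.
|ω_lever| = |0.149·4.147·+0.12411| / 0.0775843 = 0.98843 rad/s.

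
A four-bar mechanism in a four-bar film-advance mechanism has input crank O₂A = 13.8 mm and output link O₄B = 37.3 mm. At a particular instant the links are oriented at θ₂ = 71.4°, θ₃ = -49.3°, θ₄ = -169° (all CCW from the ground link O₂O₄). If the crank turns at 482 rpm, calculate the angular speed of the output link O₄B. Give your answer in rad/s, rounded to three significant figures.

18.5

ω₂ = 50.47 rad/s (from 482 rpm).
Differentiating the loop-closure r₂e^{iθ₂}+r₃e^{iθ₃}=r₁+r₄e^{iθ₄} gives r₂ω₂e^{iθ₂}+r₃ω₃e^{iθ₃}=r₄ω₄e^{iθ₄}.
Eliminating the other unknown: ω₄ = r₂ω₂ sin(θ₂−θ₃) / [r₄ sin(θ₄−θ₃)].
Numerator sine = +0.85985; denominator sine = -0.86863.
Result = 0.0138·50.47·(+0.85985) / (0.0373·(-0.86863)) = -18.486 rad/s; magnitude 18.486 rad/s.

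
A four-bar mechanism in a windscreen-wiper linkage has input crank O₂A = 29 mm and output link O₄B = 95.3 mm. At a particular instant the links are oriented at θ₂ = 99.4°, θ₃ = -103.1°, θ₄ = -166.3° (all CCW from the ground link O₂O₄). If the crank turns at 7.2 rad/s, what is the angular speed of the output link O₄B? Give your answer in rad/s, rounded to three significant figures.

ω₂ = 7.2 rad/s
Differentiating the loop-closure r₂e^{iθ₂}+r₃e^{iθ₃}=r₁+r₄e^{iθ₄} gives r₂ω₂e^{iθ₂}+r₃ω₃e^{iθ₃}=r₄ω₄e^{iθ₄}.
Eliminating the other unknown: ω₄ = r₂ω₂ sin(θ₂−θ₃) / [r₄ sin(θ₄−θ₃)].
Numerator sine = -0.38268; denominator sine = -0.89259.
Result = 0.029·7.2·(-0.38268) / (0.0953·(-0.89259)) = +0.93935 rad/s; magnitude 0.93935 rad/s.

0.939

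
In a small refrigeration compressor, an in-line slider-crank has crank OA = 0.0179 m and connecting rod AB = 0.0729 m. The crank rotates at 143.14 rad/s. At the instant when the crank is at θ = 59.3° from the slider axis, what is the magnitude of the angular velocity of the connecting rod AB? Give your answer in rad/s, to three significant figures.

18.4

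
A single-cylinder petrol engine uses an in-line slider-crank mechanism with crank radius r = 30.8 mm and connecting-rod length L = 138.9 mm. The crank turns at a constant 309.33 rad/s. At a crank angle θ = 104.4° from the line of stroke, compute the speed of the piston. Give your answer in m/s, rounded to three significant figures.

8.71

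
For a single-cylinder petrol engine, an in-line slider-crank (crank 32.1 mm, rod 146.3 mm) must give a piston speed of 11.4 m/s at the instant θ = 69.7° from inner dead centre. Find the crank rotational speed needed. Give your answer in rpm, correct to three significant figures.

3350

For an in-line slider-crank, |v_piston| = rω|sinθ|·[1 + r cosθ/√(L² − r² sin²θ)].
With r = 0.0321 m, L = 0.1463 m, θ = 69.7°: the bracketed kinematic factor |dx/dθ| = 0.032448 m.
ω = v/|dx/dθ| = 11.4/0.032448 = 351.33 rad/s.
N = 60ω/(2π) = 3355 rpm.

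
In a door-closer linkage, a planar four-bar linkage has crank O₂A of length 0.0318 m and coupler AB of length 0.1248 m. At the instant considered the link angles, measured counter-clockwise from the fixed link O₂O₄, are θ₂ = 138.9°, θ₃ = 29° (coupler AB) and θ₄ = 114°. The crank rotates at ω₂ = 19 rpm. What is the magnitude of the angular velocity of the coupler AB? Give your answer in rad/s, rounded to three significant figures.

ω₂ = 1.99 rad/s (from 19 rpm).
Differentiating the loop-closure r₂e^{iθ₂}+r₃e^{iθ₃}=r₁+r₄e^{iθ₄} gives r₂ω₂e^{iθ₂}+r₃ω₃e^{iθ₃}=r₄ω₄e^{iθ₄}.
Eliminating the other unknown: ω₃ = r₂ω₂ sin(θ₄−θ₂) / [r₃ sin(θ₃−θ₄)].
Numerator sine = -0.42104; denominator sine = -0.99619.
Result = 0.0318·1.99·(-0.42104) / (0.1248·(-0.99619)) = +0.21427 rad/s; magnitude 0.21427 rad/s.

0.214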